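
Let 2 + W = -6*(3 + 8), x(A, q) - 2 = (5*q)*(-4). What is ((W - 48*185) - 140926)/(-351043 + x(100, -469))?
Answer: 49958/113887 ≈ 0.43866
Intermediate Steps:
x(A, q) = 2 - 20*q (x(A, q) = 2 + (5*q)*(-4) = 2 - 20*q)
W = -68 (W = -2 - 6*(3 + 8) = -2 - 6*11 = -2 - 66 = -68)
((W - 48*185) - 140926)/(-351043 + x(100, -469)) = ((-68 - 48*185) - 140926)/(-351043 + (2 - 20*(-469))) = ((-68 - 8880) - 140926)/(-351043 + (2 + 9380)) = (-8948 - 140926)/(-351043 + 9382) = -149874/(-341661) = -149874*(-1/341661) = 49958/113887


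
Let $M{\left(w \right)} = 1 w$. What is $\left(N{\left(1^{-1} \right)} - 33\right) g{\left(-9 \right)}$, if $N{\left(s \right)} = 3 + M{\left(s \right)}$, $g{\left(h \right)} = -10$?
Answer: $290$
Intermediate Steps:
$M{\left(w \right)} = w$
$N{\left(s \right)} = 3 + s$
$\left(N{\left(1^{-1} \right)} - 33\right) g{\left(-9 \right)} = \left(\left(3 + 1^{-1}\right) - 33\right) \left(-10\right) = \left(\left(3 + 1\right) - 33\right) \left(-10\right) = \left(4 - 33\right) \left(-10\right) = \left(-29\right) \left(-10\right) = 290$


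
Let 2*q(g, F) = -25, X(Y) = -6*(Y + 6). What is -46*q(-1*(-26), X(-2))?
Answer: 575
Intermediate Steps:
X(Y) = -36 - 6*Y (X(Y) = -6*(6 + Y) = -36 - 6*Y)
q(g, F) = -25/2 (q(g, F) = (½)*(-25) = -25/2)
-46*q(-1*(-26), X(-2)) = -46*(-25/2) = 575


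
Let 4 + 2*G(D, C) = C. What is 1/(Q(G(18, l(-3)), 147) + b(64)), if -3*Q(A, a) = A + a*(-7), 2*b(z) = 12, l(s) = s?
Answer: 6/2101 ≈ 0.0028558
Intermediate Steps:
b(z) = 6 (b(z) = (½)*12 = 6)
G(D, C) = -2 + C/2
Q(A, a) = -A/3 + 7*a/3 (Q(A, a) = -(A + a*(-7))/3 = -(A - 7*a)/3 = -A/3 + 7*a/3)
1/(Q(G(18, l(-3)), 147) + b(64)) = 1/((-(-2 + (½)*(-3))/3 + (7/3)*147) + 6) = 1/((-(-2 - 3/2)/3 + 343) + 6) = 1/((-⅓*(-7/2) + 343) + 6) = 1/((7/6 + 343) + 6) = 1/(2065/6 + 6) = 1/(2101/6) = 6/2101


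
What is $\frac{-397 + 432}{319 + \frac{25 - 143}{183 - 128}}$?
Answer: $\frac{1925}{17427} \approx 0.11046$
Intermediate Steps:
$\frac{-397 + 432}{319 + \frac{25 - 143}{183 - 128}} = \frac{35}{319 - \frac{118}{55}} = \frac{35}{\frac{17427}{55}} = 35 \cdot \frac{55}{17427} = \frac{1925}{17427}$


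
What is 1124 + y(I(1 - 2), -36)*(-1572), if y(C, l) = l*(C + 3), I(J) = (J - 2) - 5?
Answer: -281836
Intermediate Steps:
I(J) = -7 + J (I(J) = (-2 + J) - 5 = -7 + J)
y(C, l) = l*(3 + C)
1124 + y(I(1 - 2), -36)*(-1572) = 1124 - 36*(3 + (-7 + (1 - 2)))*(-1572) = 1124 - 36*(3 + (-7 - 1))*(-1572) = 1124 - 36*(3 - 8)*(-1572) = 1124 - 36*(-5)*(-1572) = 1124 + 180*(-1572) = 1124 - 282960 = -281836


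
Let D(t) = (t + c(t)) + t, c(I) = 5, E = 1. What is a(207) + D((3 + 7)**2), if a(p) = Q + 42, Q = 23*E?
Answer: 270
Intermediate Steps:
D(t) = 5 + 2*t (D(t) = (t + 5) + t = (5 + t) + t = 5 + 2*t)
Q = 23 (Q = 23*1 = 23)
a(p) = 65 (a(p) = 23 + 42 = 65)
a(207) + D((3 + 7)**2) = 65 + (5 + 2*(3 + 7)**2) = 65 + (5 + 2*10**2) = 65 + (5 + 2*100) = 65 + (5 + 200) = 65 + 205 = 270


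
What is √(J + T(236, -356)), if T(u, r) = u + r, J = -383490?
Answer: I*√383610 ≈ 619.36*I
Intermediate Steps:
T(u, r) = r + u
√(J + T(236, -356)) = √(-383490 + (-356 + 236)) = √(-383490 - 120) = √(-383610) = I*√383610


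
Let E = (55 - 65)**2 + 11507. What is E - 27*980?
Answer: -14853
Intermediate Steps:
E = 11607 (E = (-10)**2 + 11507 = 100 + 11507 = 11607)
E - 27*980 = 11607 - 27*980 = 11607 - 1*26460 = 11607 - 26460 = -14853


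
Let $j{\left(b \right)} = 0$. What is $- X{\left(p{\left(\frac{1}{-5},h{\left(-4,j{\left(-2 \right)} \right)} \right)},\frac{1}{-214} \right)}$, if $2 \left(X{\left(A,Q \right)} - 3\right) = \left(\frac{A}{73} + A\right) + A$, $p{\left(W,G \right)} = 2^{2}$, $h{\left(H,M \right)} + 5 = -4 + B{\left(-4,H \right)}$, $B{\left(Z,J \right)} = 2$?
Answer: $- \frac{513}{73} \approx -7.0274$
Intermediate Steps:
$h{\left(H,M \right)} = -7$ ($h{\left(H,M \right)} = -5 + \left(-4 + 2\right) = -5 - 2 = -7$)
$p{\left(W,G \right)} = 4$
$X{\left(A,Q \right)} = 3 + \frac{147 A}{146}$ ($X{\left(A,Q \right)} = 3 + \frac{\left(\frac{A}{73} + A\right) + A}{2} = 3 + \frac{\frac{74 A}{73} + A}{2} = 3 + \frac{\frac{147}{73} A}{2} = 3 + \frac{147 A}{146}$)
$- X{\left(p{\left(\frac{1}{-5},h{\left(-4,j{\left(-2 \right)} \right)} \right)},\frac{1}{-214} \right)} = - (3 + \frac{147}{146} \cdot 4) = - (3 + \frac{294}{73}) = \left(-1\right) \frac{513}{73} = - \frac{513}{73}$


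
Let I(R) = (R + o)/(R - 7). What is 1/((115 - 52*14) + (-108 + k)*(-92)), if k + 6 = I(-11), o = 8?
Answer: 3/29579 ≈ 0.00010142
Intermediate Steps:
I(R) = (8 + R)/(-7 + R) (I(R) = (R + 8)/(R - 7) = (8 + R)/(-7 + R))
k = -35/6 (k = -6 + (8 - 11)/(-7 - 11) = -6 - 3/(-18) = -6 - 1/18*(-3) = -6 + ⅙ = -35/6 ≈ -5.8333)
1/((115 - 52*14) + (-108 + k)*(-92)) = 1/((115 - 52*14) + (-108 - 35/6)*(-92)) = 1/((115 - 728) - 683/6*(-92)) = 1/(-613 + 31418/3) = 1/(29579/3) = 3/29579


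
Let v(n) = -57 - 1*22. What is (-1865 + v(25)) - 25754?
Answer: -27698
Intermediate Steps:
v(n) = -79 (v(n) = -57 - 22 = -79)
(-1865 + v(25)) - 25754 = (-1865 - 79) - 25754 = -1944 - 25754 = -27698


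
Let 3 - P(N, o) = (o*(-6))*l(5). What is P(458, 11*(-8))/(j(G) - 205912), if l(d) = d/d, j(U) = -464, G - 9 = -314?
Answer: 175/68792 ≈ 0.0025439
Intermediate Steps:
G = -305 (G = 9 - 314 = -305)
l(d) = 1
P(N, o) = 3 + 6*o (P(N, o) = 3 - o*(-6) = 3 - (-6*o) = 3 - (-6)*o = 3 + 6*o)
P(458, 11*(-8))/(j(G) - 205912) = (3 + 6*(11*(-8)))/(-464 - 205912) = (3 + 6*(-88))/(-206376) = (3 - 528)*(-1/206376) = -525*(-1/206376) = 175/68792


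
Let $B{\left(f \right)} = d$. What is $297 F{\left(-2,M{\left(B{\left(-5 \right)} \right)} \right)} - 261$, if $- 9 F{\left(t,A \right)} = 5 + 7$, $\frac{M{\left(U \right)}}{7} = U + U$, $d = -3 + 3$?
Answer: $-657$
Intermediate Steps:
$d = 0$
$B{\left(f \right)} = 0$
$M{\left(U \right)} = 14 U$ ($M{\left(U \right)} = 7 \left(U + U\right) = 7 \cdot 2 U = 14 U$)
$F{\left(t,A \right)} = - \frac{4}{3}$ ($F{\left(t,A \right)} = - \frac{5 + 7}{9} = \left(- \frac{1}{9}\right) 12 = - \frac{4}{3}$)
$297 F{\left(-2,M{\left(B{\left(-5 \right)} \right)} \right)} - 261 = 297 \left(- \frac{4}{3}\right) - 261 = -396 - 261 = -657$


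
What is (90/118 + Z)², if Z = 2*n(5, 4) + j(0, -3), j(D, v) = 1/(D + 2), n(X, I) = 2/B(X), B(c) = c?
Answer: 1481089/348100 ≈ 4.2548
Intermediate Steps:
n(X, I) = 2/X
j(D, v) = 1/(2 + D)
Z = 13/10 (Z = 2*(2/5) + 1/(2 + 0) = 2*(2*(⅕)) + 1/2 = 2*(⅖) + ½ = ⅘ + ½ = 13/10 ≈ 1.3000)
(90/118 + Z)² = (90/118 + 13/10)² = (90*(1/118) + 13/10)² = (45/59 + 13/10)² = (1217/590)² = 1481089/348100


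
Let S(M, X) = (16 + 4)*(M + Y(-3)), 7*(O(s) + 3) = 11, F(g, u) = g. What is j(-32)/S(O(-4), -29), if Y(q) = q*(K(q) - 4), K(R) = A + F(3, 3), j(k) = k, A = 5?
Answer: 28/235 ≈ 0.11915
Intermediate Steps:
K(R) = 8 (K(R) = 5 + 3 = 8)
O(s) = -10/7 (O(s) = -3 + (⅐)*11 = -3 + 11/7 = -10/7)
Y(q) = 4*q (Y(q) = q*(8 - 4) = q*4 = 4*q)
S(M, X) = -240 + 20*M (S(M, X) = (16 + 4)*(M + 4*(-3)) = 20*(M - 12) = 20*(-12 + M) = -240 + 20*M)
j(-32)/S(O(-4), -29) = -32/(-240 + 20*(-10/7)) = -32/(-240 - 200/7) = -32/(-1880/7) = -32*(-7/1880) = 28/235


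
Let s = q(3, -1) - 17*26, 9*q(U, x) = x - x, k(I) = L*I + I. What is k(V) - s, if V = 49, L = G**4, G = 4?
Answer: 13035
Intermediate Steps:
L = 256 (L = 4**4 = 256)
k(I) = 257*I (k(I) = 256*I + I = 257*I)
q(U, x) = 0 (q(U, x) = (x - x)/9 = (1/9)*0 = 0)
s = -442 (s = 0 - 17*26 = 0 - 442 = -442)
k(V) - s = 257*49 - 1*(-442) = 12593 + 442 = 13035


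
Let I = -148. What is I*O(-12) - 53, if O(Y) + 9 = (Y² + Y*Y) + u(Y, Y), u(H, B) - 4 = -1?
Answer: -41789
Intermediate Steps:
u(H, B) = 3 (u(H, B) = 4 - 1 = 3)
O(Y) = -6 + 2*Y² (O(Y) = -9 + ((Y² + Y*Y) + 3) = -9 + ((Y² + Y²) + 3) = -9 + (2*Y² + 3) = -9 + (3 + 2*Y²) = -6 + 2*Y²)
I*O(-12) - 53 = -148*(-6 + 2*(-12)²) - 53 = -148*(-6 + 2*144) - 53 = -148*(-6 + 288) - 53 = -148*282 - 53 = -41736 - 53 = -41789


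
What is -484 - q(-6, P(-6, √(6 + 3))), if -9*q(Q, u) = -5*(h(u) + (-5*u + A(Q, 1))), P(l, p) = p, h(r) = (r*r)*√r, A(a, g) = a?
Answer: -1417/3 - 5*√3 ≈ -480.99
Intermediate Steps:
h(r) = r^(5/2) (h(r) = r²*√r = r^(5/2))
q(Q, u) = -25*u/9 + 5*Q/9 + 5*u^(5/2)/9 (q(Q, u) = -(-5)*(u^(5/2) + (-5*u + Q))/9 = -(-5)*(u^(5/2) + (Q - 5*u))/9 = -(-5)*(Q + u^(5/2) - 5*u)/9 = -(-5*Q - 5*u^(5/2) + 25*u)/9 = -25*u/9 + 5*Q/9 + 5*u^(5/2)/9)
-484 - q(-6, P(-6, √(6 + 3))) = -484 - (-25*√(6 + 3)/9 + (5/9)*(-6) + 5*(√(6 + 3))^(5/2)/9) = -484 - (-25*√9/9 - 10/3 + 5*(√9)^(5/2)/9) = -484 - (-25/9*3 - 10/3 + 5*3^(5/2)/9) = -484 - (-25/3 - 10/3 + 5*(9*√3)/9) = -484 - (-25/3 - 10/3 + 5*√3) = -484 - (-35/3 + 5*√3) = -484 + (35/3 - 5*√3) = -1417/3 - 5*√3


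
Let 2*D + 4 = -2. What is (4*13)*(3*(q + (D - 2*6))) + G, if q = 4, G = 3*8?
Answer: -1692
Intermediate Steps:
D = -3 (D = -2 + (½)*(-2) = -2 - 1 = -3)
G = 24
(4*13)*(3*(q + (D - 2*6))) + G = (4*13)*(3*(4 + (-3 - 2*6))) + 24 = 52*(3*(4 + (-3 - 12))) + 24 = 52*(3*(4 - 15)) + 24 = 52*(3*(-11)) + 24 = 52*(-33) + 24 = -1716 + 24 = -1692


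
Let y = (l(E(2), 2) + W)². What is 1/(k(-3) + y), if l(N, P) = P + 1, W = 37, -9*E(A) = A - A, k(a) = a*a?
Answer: 1/1609 ≈ 0.00062150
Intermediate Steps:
k(a) = a²
E(A) = 0 (E(A) = -(A - A)/9 = -⅑*0 = 0)
l(N, P) = 1 + P
y = 1600 (y = ((1 + 2) + 37)² = (3 + 37)² = 40² = 1600)
1/(k(-3) + y) = 1/((-3)² + 1600) = 1/(9 + 1600) = 1/1609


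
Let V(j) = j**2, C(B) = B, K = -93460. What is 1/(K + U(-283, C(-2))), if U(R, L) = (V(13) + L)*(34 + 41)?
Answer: -1/80935 ≈ -1.2356e-5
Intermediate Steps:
U(R, L) = 12675 + 75*L (U(R, L) = (13**2 + L)*(34 + 41) = (169 + L)*75 = 12675 + 75*L)
1/(K + U(-283, C(-2))) = 1/(-93460 + (12675 + 75*(-2))) = 1/(-93460 + (12675 - 150)) = 1/(-93460 + 12525) = 1/(-80935) = -1/80935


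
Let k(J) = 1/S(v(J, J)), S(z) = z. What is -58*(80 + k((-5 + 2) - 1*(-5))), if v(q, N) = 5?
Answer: -23258/5 ≈ -4651.6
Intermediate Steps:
k(J) = ⅕ (k(J) = 1/5 = ⅕)
-58*(80 + k((-5 + 2) - 1*(-5))) = -58*(80 + ⅕) = -58*401/5 = -23258/5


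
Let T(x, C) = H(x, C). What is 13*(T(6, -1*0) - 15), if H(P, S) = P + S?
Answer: -117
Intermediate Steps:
T(x, C) = C + x (T(x, C) = x + C = C + x)
13*(T(6, -1*0) - 15) = 13*((-1*0 + 6) - 15) = 13*((0 + 6) - 15) = 13*(6 - 15) = 13*(-9) = -117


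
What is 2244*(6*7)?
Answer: 94248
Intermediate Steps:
2244*(6*7) = 2244*42 = 94248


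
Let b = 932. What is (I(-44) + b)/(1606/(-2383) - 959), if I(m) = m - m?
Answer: -2220956/2286903 ≈ -0.97116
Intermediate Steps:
I(m) = 0
(I(-44) + b)/(1606/(-2383) - 959) = (0 + 932)/(1606/(-2383) - 959) = 932/(1606*(-1/2383) - 959) = 932/(-1606/2383 - 959) = 932/(-2286903/2383) = 932*(-2383/2286903) = -2220956/2286903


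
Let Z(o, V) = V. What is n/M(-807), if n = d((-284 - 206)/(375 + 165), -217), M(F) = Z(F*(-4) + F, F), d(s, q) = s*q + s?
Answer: -196/807 ≈ -0.24287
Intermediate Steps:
d(s, q) = s + q*s (d(s, q) = q*s + s = s + q*s)
M(F) = F
n = 196 (n = ((-284 - 206)/(375 + 165))*(1 - 217) = -490/540*(-216) = -490*1/540*(-216) = -49/54*(-216) = 196)
n/M(-807) = 196/(-807) = 196*(-1/807) = -196/807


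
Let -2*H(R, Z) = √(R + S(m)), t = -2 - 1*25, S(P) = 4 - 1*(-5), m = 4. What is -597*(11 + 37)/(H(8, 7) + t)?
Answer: 3094848/2899 - 57312*√17/2899 ≈ 986.04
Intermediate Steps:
S(P) = 9 (S(P) = 4 + 5 = 9)
t = -27 (t = -2 - 25 = -27)
H(R, Z) = -√(9 + R)/2 (H(R, Z) = -√(R + 9)/2 = -√(9 + R)/2)
-597*(11 + 37)/(H(8, 7) + t) = -597*(11 + 37)/(-√(9 + 8)/2 - 27) = -28656/(-√17/2 - 27) = -28656/(-27 - √17/2)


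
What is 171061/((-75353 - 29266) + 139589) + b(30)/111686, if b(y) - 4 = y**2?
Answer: 9568365863/1952829710 ≈ 4.8997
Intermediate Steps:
b(y) = 4 + y**2
171061/((-75353 - 29266) + 139589) + b(30)/111686 = 171061/((-75353 - 29266) + 139589) + (4 + 30**2)/111686 = 171061/(-104619 + 139589) + (4 + 900)*(1/111686) = 171061/34970 + 904*(1/111686) = 171061*(1/34970) + 452/55843 = 171061/34970 + 452/55843 = 9568365863/1952829710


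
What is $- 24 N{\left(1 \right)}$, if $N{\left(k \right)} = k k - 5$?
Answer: $96$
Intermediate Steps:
$N{\left(k \right)} = -5 + k^{2}$ ($N{\left(k \right)} = k^{2} - 5 = -5 + k^{2}$)
$- 24 N{\left(1 \right)} = - 24 \left(-5 + 1^{2}\right) = - 24 \left(-5 + 1\right) = \left(-24\right) \left(-4\right) = 96$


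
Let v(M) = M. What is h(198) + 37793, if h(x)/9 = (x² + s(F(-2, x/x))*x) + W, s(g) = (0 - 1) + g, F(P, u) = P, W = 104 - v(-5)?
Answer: 386264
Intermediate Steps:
W = 109 (W = 104 - 1*(-5) = 104 + 5 = 109)
s(g) = -1 + g
h(x) = 981 - 27*x + 9*x² (h(x) = 9*((x² + (-1 - 2)*x) + 109) = 9*((x² - 3*x) + 109) = 9*(109 + x² - 3*x) = 981 - 27*x + 9*x²)
h(198) + 37793 = (981 - 27*198 + 9*198²) + 37793 = (981 - 5346 + 9*39204) + 37793 = (981 - 5346 + 352836) + 37793 = 348471 + 37793 = 386264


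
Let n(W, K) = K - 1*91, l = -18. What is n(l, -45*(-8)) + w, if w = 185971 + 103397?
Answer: 289637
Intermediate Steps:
n(W, K) = -91 + K (n(W, K) = K - 91 = -91 + K)
w = 289368
n(l, -45*(-8)) + w = (-91 - 45*(-8)) + 289368 = (-91 + 360) + 289368 = 269 + 289368 = 289637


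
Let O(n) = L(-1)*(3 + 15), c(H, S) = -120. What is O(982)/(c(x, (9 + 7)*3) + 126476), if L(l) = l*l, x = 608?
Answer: 9/63178 ≈ 0.00014245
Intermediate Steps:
L(l) = l**2
O(n) = 18 (O(n) = (-1)**2*(3 + 15) = 1*18 = 18)
O(982)/(c(x, (9 + 7)*3) + 126476) = 18/(-120 + 126476) = 18/126356 = 18*(1/126356) = 9/63178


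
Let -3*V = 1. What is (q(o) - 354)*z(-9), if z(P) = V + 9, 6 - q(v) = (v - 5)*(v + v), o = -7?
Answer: -4472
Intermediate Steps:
V = -1/3 (V = -1/3*1 = -1/3 ≈ -0.33333)
q(v) = 6 - 2*v*(-5 + v) (q(v) = 6 - (v - 5)*(v + v) = 6 - (-5 + v)*2*v = 6 - 2*v*(-5 + v))
z(P) = 26/3 (z(P) = -1/3 + 9 = 26/3)
(q(o) - 354)*z(-9) = ((6 - 2*(-7)**2 + 10*(-7)) - 354)*(26/3) = ((6 - 2*49 - 70) - 354)*(26/3) = ((6 - 98 - 70) - 354)*(26/3) = (-162 - 354)*(26/3) = -516*26/3 = -4472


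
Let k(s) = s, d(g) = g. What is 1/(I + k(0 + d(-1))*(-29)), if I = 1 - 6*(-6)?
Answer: 1/66 ≈ 0.015152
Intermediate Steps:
I = 37 (I = 1 + 36 = 37)
1/(I + k(0 + d(-1))*(-29)) = 1/(37 + (0 - 1)*(-29)) = 1/(37 - 1*(-29)) = 1/(37 + 29) = 1/66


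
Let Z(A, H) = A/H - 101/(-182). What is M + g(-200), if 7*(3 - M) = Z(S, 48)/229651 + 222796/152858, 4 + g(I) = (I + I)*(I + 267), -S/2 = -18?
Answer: -1198616673318131939/44722486518892 ≈ -26801.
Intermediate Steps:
S = 36 (S = -2*(-18) = 36)
Z(A, H) = 101/182 + A/H (Z(A, H) = A/H - 101*(-1/182) = A/H + 101/182 = 101/182 + A/H)
g(I) = -4 + 2*I*(267 + I) (g(I) = -4 + (I + I)*(I + 267) = -4 + (2*I)*(267 + I) = -4 + 2*I*(267 + I))
M = 124855334249229/44722486518892 (M = 3 - ((101/182 + 36/48)/229651 + 222796/152858)/7 = 3 - ((101/182 + 36*(1/48))*(1/229651) + 222796*(1/152858))/7 = 3 - ((101/182 + ¾)*(1/229651) + 111398/76429)/7 = 3 - ((475/364)*(1/229651) + 111398/76429)/7 = 3 - (475/83592964 + 111398/76429)/7 = 3 - ⅐*9312125307447/6388926645556 = 3 - 9312125307447/44722486518892 = 124855334249229/44722486518892 ≈ 2.7918)
M + g(-200) = 124855334249229/44722486518892 + (-4 + 2*(-200)² + 534*(-200)) = 124855334249229/44722486518892 + (-4 + 2*40000 - 106800) = 124855334249229/44722486518892 + (-4 + 80000 - 106800) = 124855334249229/44722486518892 - 26804 = -1198616673318131939/44722486518892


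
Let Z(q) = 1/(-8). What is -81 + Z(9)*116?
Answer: -191/2 ≈ -95.500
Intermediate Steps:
Z(q) = -1/8
-81 + Z(9)*116 = -81 - 1/8*116 = -81 - 29/2 = -191/2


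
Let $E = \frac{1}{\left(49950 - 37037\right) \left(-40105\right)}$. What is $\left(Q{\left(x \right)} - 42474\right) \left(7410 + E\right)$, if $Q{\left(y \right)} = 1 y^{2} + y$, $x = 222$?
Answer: $\frac{26985019842651768}{517875865} \approx 5.2107 \cdot 10^{7}$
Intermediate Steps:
$Q{\left(y \right)} = y + y^{2}$ ($Q{\left(y \right)} = y^{2} + y = y + y^{2}$)
$E = - \frac{1}{517875865}$ ($E = \frac{1}{12913} \left(- \frac{1}{40105}\right) = - \frac{1}{517875865} \approx -1.931 \cdot 10^{-9}$)
$\left(Q{\left(x \right)} - 42474\right) \left(7410 + E\right) = \left(222 \left(1 + 222\right) - 42474\right) \left(7410 - \frac{1}{517875865}\right) = \left(222 \cdot 223 - 42474\right) \frac{3837460159649}{517875865} = \left(49506 - 42474\right) \frac{3837460159649}{517875865} = 7032 \cdot \frac{3837460159649}{517875865} = \frac{26985019842651768}{517875865}$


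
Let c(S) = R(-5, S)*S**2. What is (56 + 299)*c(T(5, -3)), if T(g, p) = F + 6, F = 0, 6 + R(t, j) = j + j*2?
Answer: 153360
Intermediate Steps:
R(t, j) = -6 + 3*j (R(t, j) = -6 + (j + j*2) = -6 + (j + 2*j) = -6 + 3*j)
T(g, p) = 6 (T(g, p) = 0 + 6 = 6)
c(S) = S**2*(-6 + 3*S) (c(S) = (-6 + 3*S)*S**2 = S**2*(-6 + 3*S))
(56 + 299)*c(T(5, -3)) = (56 + 299)*(3*6**2*(-2 + 6)) = 355*(3*36*4) = 355*432 = 153360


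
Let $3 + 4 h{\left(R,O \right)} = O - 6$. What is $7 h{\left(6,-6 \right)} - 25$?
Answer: $- \frac{205}{4} \approx -51.25$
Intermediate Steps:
$h{\left(R,O \right)} = - \frac{9}{4} + \frac{O}{4}$ ($h{\left(R,O \right)} = - \frac{3}{4} + \frac{O - 6}{4} = - \frac{3}{4} + \frac{-6 + O}{4} = - \frac{3}{4} + \left(- \frac{3}{2} + \frac{O}{4}\right) = - \frac{9}{4} + \frac{O}{4}$)
$7 h{\left(6,-6 \right)} - 25 = 7 \left(- \frac{9}{4} + \frac{1}{4} \left(-6\right)\right) - 25 = 7 \left(- \frac{9}{4} - \frac{3}{2}\right) - 25 = 7 \left(- \frac{15}{4}\right) - 25 = - \frac{105}{4} - 25 = - \frac{205}{4}$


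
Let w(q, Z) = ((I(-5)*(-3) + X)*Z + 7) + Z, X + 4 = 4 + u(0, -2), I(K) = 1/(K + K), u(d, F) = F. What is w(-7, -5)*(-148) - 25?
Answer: -1579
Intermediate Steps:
I(K) = 1/(2*K)
X = -2 (X = -4 + (4 - 2) = -4 + 2 = -2)
w(q, Z) = 7 - 7*Z/10 (w(q, Z) = ((((½)/(-5))*(-3) - 2)*Z + 7) + Z = ((((½)*(-⅕))*(-3) - 2)*Z + 7) + Z = ((-⅒*(-3) - 2)*Z + 7) + Z = ((3/10 - 2)*Z + 7) + Z = (-17*Z/10 + 7) + Z = (7 - 17*Z/10) + Z = 7 - 7*Z/10)
w(-7, -5)*(-148) - 25 = (7 - 7/10*(-5))*(-148) - 25 = (7 + 7/2)*(-148) - 25 = (21/2)*(-148) - 25 = -1554 - 25 = -1579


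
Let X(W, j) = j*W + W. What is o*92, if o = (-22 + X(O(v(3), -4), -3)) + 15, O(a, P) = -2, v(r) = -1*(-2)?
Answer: -276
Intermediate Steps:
v(r) = 2
X(W, j) = W + W*j (X(W, j) = W*j + W = W + W*j)
o = -3 (o = (-22 - 2*(1 - 3)) + 15 = (-22 - 2*(-2)) + 15 = (-22 + 4) + 15 = -18 + 15 = -3)
o*92 = -3*92 = -276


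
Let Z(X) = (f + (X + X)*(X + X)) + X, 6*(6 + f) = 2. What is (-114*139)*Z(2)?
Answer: -195434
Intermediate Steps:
f = -17/3 (f = -6 + (⅙)*2 = -6 + ⅓ = -17/3 ≈ -5.6667)
Z(X) = -17/3 + X + 4*X² (Z(X) = (-17/3 + (X + X)*(X + X)) + X = (-17/3 + (2*X)*(2*X)) + X = (-17/3 + 4*X²) + X = -17/3 + X + 4*X²)
(-114*139)*Z(2) = (-114*139)*(-17/3 + 2 + 4*2²) = -15846*(-17/3 + 2 + 4*4) = -15846*(-17/3 + 2 + 16) = -15846*37/3 = -195434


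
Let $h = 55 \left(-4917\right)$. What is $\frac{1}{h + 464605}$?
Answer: $\frac{1}{194170} \approx 5.1501 \cdot 10^{-6}$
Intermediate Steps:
$h = -270435$
$\frac{1}{h + 464605} = \frac{1}{-270435 + 464605} = \frac{1}{194170}$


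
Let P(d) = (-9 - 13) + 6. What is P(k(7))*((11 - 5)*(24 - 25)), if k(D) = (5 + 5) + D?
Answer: 96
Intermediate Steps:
k(D) = 10 + D
P(d) = -16 (P(d) = -22 + 6 = -16)
P(k(7))*((11 - 5)*(24 - 25)) = -16*(11 - 5)*(24 - 25) = -96*(-1) = -16*(-6) = 96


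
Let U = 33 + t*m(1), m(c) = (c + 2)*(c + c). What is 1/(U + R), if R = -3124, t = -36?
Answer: -1/3307 ≈ -0.00030239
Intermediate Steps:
m(c) = 2*c*(2 + c) (m(c) = (2 + c)*(2*c) = 2*c*(2 + c))
U = -183 (U = 33 - 72*(2 + 1) = 33 - 72*3 = 33 - 36*6 = 33 - 216 = -183)
1/(U + R) = 1/(-183 - 3124) = 1/(-3307) = -1/3307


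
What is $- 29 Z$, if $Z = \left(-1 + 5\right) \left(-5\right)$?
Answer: $580$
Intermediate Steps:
$Z = -20$ ($Z = 4 \left(-5\right) = -20$)
$- 29 Z = \left(-29\right) \left(-20\right) = 580$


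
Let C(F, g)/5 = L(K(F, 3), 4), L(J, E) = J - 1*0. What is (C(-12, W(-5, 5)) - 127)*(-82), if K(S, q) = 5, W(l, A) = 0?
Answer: 8364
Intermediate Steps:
L(J, E) = J (L(J, E) = J + 0 = J)
C(F, g) = 25 (C(F, g) = 5*5 = 25)
(C(-12, W(-5, 5)) - 127)*(-82) = (25 - 127)*(-82) = -102*(-82) = 8364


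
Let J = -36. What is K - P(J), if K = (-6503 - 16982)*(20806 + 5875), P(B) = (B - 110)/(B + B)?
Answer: -22557718333/36 ≈ -6.2660e+8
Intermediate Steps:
P(B) = (-110 + B)/(2*B) (P(B) = (-110 + B)/((2*B)) = (-110 + B)*(1/(2*B)) = (-110 + B)/(2*B))
K = -626603285 (K = -23485*26681 = -626603285)
K - P(J) = -626603285 - (-110 - 36)/(2*(-36)) = -626603285 - (-1)*(-146)/(2*36) = -626603285 - 1*73/36 = -626603285 - 73/36 = -22557718333/36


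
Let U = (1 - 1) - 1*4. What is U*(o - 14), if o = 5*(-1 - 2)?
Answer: 116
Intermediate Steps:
U = -4 (U = 0 - 4 = -4)
o = -15 (o = 5*(-3) = -15)
U*(o - 14) = -4*(-15 - 14) = -4*(-29) = 116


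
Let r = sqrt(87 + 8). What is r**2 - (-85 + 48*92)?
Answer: -4236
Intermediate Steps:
r = sqrt(95) ≈ 9.7468
r**2 - (-85 + 48*92) = (sqrt(95))**2 - (-85 + 48*92) = 95 - (-85 + 4416) = 95 - 1*4331 = 95 - 4331 = -4236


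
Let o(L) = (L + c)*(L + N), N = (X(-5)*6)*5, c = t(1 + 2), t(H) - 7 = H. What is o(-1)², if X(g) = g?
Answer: 1846881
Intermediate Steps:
t(H) = 7 + H
c = 10 (c = 7 + (1 + 2) = 7 + 3 = 10)
N = -150 (N = -5*6*5 = -30*5 = -150)
o(L) = (-150 + L)*(10 + L) (o(L) = (L + 10)*(L - 150) = (10 + L)*(-150 + L) = (-150 + L)*(10 + L))
o(-1)² = (-1500 + (-1)² - 140*(-1))² = (-1500 + 1 + 140)² = (-1359)² = 1846881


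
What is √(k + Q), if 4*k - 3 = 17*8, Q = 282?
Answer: √1267/2 ≈ 17.797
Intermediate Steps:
k = 139/4 (k = ¾ + (17*8)/4 = ¾ + (¼)*136 = ¾ + 34 = 139/4 ≈ 34.750)
√(k + Q) = √(139/4 + 282) = √(1267/4) = √1267/2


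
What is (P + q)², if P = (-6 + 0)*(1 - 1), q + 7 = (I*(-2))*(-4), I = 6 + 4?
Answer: 5329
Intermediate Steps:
I = 10
q = 73 (q = -7 + (10*(-2))*(-4) = -7 - 20*(-4) = -7 + 80 = 73)
P = 0 (P = -6*0 = 0)
(P + q)² = (0 + 73)² = 73² = 5329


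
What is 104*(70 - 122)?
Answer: -5408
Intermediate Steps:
104*(70 - 122) = 104*(-52) = -5408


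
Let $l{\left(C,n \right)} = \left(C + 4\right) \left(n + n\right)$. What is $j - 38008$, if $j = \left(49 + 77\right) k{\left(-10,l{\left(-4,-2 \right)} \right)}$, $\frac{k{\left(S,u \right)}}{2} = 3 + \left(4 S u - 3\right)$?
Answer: $-38008$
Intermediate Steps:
$l{\left(C,n \right)} = 2 n \left(4 + C\right)$ ($l{\left(C,n \right)} = \left(4 + C\right) 2 n = 2 n \left(4 + C\right)$)
$k{\left(S,u \right)} = 8 S u$ ($k{\left(S,u \right)} = 2 \left(3 + \left(4 S u - 3\right)\right) = 2 \left(3 + \left(-3 + 4 S u\right)\right) = 2 \cdot 4 S u = 8 S u$)
$j = 0$ ($j = \left(49 + 77\right) 8 \left(-10\right) 2 \left(-2\right) \left(4 - 4\right) = 126 \cdot 8 \left(-10\right) 2 \left(-2\right) 0 = 126 \cdot 8 \left(-10\right) 0 = 126 \cdot 0 = 0$)
$j - 38008 = 0 - 38008 = -38008$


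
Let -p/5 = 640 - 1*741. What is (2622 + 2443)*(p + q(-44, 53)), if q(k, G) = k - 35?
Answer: 2157690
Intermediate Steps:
p = 505 (p = -5*(640 - 1*741) = -5*(640 - 741) = -5*(-101) = 505)
q(k, G) = -35 + k
(2622 + 2443)*(p + q(-44, 53)) = (2622 + 2443)*(505 + (-35 - 44)) = 5065*(505 - 79) = 5065*426 = 2157690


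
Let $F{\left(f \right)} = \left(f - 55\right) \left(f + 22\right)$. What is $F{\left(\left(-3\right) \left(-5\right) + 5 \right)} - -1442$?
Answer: $-28$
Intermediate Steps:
$F{\left(f \right)} = \left(-55 + f\right) \left(22 + f\right)$
$F{\left(\left(-3\right) \left(-5\right) + 5 \right)} - -1442 = \left(-1210 + \left(\left(-3\right) \left(-5\right) + 5\right)^{2} - 33 \left(\left(-3\right) \left(-5\right) + 5\right)\right) - -1442 = \left(-1210 + \left(15 + 5\right)^{2} - 33 \left(15 + 5\right)\right) + 1442 = \left(-1210 + 20^{2} - 660\right) + 1442 = \left(-1210 + 400 - 660\right) + 1442 = -1470 + 1442 = -28$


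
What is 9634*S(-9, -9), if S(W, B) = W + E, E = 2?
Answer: -67438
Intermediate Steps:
S(W, B) = 2 + W (S(W, B) = W + 2 = 2 + W)
9634*S(-9, -9) = 9634*(2 - 9) = 9634*(-7) = -67438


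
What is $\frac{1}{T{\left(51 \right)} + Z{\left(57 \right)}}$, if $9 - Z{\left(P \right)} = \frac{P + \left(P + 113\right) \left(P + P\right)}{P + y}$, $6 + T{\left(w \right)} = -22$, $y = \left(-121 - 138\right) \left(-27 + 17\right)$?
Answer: $- \frac{2647}{69730} \approx -0.037961$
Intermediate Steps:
$y = 2590$ ($y = \left(-259\right) \left(-10\right) = 2590$)
$T{\left(w \right)} = -28$ ($T{\left(w \right)} = -6 - 22 = -28$)
$Z{\left(P \right)} = 9 - \frac{P + 2 P \left(113 + P\right)}{2590 + P}$ ($Z{\left(P \right)} = 9 - \frac{P + \left(P + 113\right) \left(P + P\right)}{P + 2590} = 9 - \frac{P + \left(113 + P\right) 2 P}{2590 + P} = 9 - \frac{P + 2 P \left(113 + P\right)}{2590 + P}$)
$\frac{1}{T{\left(51 \right)} + Z{\left(57 \right)}} = \frac{1}{-28 + \frac{2 \left(11655 - 57^{2} - 6213\right)}{2590 + 57}} = \frac{1}{-28 + \frac{2 \left(11655 - 3249 - 6213\right)}{2647}} = \frac{1}{-28 + 2 \cdot \frac{1}{2647} \left(11655 - 3249 - 6213\right)} = \frac{1}{-28 + 2 \cdot \frac{1}{2647} \cdot 2193} = \frac{1}{-28 + \frac{4386}{2647}} = \frac{1}{- \frac{69730}{2647}} = - \frac{2647}{69730}$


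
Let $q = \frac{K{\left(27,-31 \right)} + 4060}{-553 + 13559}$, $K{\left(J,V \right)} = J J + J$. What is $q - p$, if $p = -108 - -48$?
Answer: $\frac{56084}{929} \approx 60.37$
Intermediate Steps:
$K{\left(J,V \right)} = J + J^{2}$ ($K{\left(J,V \right)} = J^{2} + J = J + J^{2}$)
$p = -60$ ($p = -108 + 48 = -60$)
$q = \frac{344}{929}$ ($q = \frac{27 \left(1 + 27\right) + 4060}{-553 + 13559} = \frac{27 \cdot 28 + 4060}{13006} = \left(756 + 4060\right) \frac{1}{13006} = 4816 \cdot \frac{1}{13006} = \frac{344}{929} \approx 0.37029$)
$q - p = \frac{344}{929} - -60 = \frac{344}{929} + 60 = \frac{56084}{929}$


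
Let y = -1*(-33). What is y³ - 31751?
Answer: 4186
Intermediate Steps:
y = 33
y³ - 31751 = 33³ - 31751 = 35937 - 31751 = 4186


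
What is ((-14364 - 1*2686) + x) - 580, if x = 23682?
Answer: 6052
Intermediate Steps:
((-14364 - 1*2686) + x) - 580 = ((-14364 - 1*2686) + 23682) - 580 = ((-14364 - 2686) + 23682) - 580 = (-17050 + 23682) - 580 = 6632 - 580 = 6052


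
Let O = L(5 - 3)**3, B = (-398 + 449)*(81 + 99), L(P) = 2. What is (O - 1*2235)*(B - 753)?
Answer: -18766929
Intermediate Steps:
B = 9180 (B = 51*180 = 9180)
O = 8 (O = 2**3 = 8)
(O - 1*2235)*(B - 753) = (8 - 1*2235)*(9180 - 753) = (8 - 2235)*8427 = -2227*8427 = -18766929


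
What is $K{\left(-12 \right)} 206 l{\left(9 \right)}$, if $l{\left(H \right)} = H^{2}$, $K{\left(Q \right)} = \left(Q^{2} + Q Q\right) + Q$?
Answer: $4605336$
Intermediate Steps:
$K{\left(Q \right)} = Q + 2 Q^{2}$ ($K{\left(Q \right)} = \left(Q^{2} + Q^{2}\right) + Q = 2 Q^{2} + Q = Q + 2 Q^{2}$)
$K{\left(-12 \right)} 206 l{\left(9 \right)} = - 12 \left(1 + 2 \left(-12\right)\right) 206 \cdot 9^{2} = - 12 \left(1 - 24\right) 206 \cdot 81 = \left(-12\right) \left(-23\right) 206 \cdot 81 = 276 \cdot 206 \cdot 81 = 56856 \cdot 81 = 4605336$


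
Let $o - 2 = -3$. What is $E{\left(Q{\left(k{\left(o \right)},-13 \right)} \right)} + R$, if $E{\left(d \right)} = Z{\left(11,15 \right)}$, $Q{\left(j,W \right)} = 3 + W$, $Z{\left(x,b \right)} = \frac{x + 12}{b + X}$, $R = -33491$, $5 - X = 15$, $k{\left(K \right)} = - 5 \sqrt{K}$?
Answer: $- \frac{167432}{5} \approx -33486.0$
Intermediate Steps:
$o = -1$ ($o = 2 - 3 = -1$)
$X = -10$ ($X = 5 - 15 = -10$)
$Z{\left(x,b \right)} = \frac{12 + x}{-10 + b}$ ($Z{\left(x,b \right)} = \frac{x + 12}{b - 10} = \frac{12 + x}{-10 + b}$)
$E{\left(d \right)} = \frac{23}{5}$ ($E{\left(d \right)} = \frac{12 + 11}{-10 + 15} = \frac{1}{5} \cdot 23 = \frac{23}{5}$)
$E{\left(Q{\left(k{\left(o \right)},-13 \right)} \right)} + R = \frac{23}{5} - 33491 = - \frac{167432}{5}$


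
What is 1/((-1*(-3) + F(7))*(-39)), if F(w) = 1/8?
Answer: -8/975 ≈ -0.0082051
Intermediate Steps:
F(w) = ⅛
1/((-1*(-3) + F(7))*(-39)) = 1/((-1*(-3) + ⅛)*(-39)) = 1/((3 + ⅛)*(-39)) = 1/((25/8)*(-39)) = 1/(-975/8) = -8/975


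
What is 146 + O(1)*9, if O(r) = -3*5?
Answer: 11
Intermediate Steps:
O(r) = -15
146 + O(1)*9 = 146 - 15*9 = 146 - 135 = 11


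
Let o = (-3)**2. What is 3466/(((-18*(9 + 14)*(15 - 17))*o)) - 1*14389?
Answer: -53611681/3726 ≈ -14389.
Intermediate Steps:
o = 9
3466/(((-18*(9 + 14)*(15 - 17))*o)) - 1*14389 = 3466/((-18*(9 + 14)*(15 - 17)*9)) - 1*14389 = 3466/((-414*(-2)*9)) - 14389 = 3466/((-18*(-46)*9)) - 14389 = 3466/((828*9)) - 14389 = 3466/7452 - 14389 = 3466*(1/7452) - 14389 = 1733/3726 - 14389 = -53611681/3726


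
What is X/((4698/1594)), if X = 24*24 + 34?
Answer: 486170/2349 ≈ 206.97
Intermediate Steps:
X = 610 (X = 576 + 34 = 610)
X/((4698/1594)) = 610/((4698/1594)) = 610/((4698*(1/1594))) = 610/(2349/797) = 610*(797/2349) = 486170/2349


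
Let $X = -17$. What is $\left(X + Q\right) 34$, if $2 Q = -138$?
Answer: $-2924$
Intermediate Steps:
$Q = -69$ ($Q = \frac{1}{2} \left(-138\right) = -69$)
$\left(X + Q\right) 34 = \left(-17 - 69\right) 34 = \left(-86\right) 34 = -2924$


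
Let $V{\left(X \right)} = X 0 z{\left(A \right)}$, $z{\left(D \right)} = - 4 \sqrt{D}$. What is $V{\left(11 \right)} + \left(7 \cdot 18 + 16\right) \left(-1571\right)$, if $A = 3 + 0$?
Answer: $-223082$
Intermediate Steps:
$A = 3$
$V{\left(X \right)} = 0$ ($V{\left(X \right)} = X 0 \left(- 4 \sqrt{3}\right) = 0 \left(- 4 \sqrt{3}\right) = 0$)
$V{\left(11 \right)} + \left(7 \cdot 18 + 16\right) \left(-1571\right) = 0 + \left(7 \cdot 18 + 16\right) \left(-1571\right) = 0 + \left(126 + 16\right) \left(-1571\right) = 0 + 142 \left(-1571\right) = 0 - 223082 = -223082$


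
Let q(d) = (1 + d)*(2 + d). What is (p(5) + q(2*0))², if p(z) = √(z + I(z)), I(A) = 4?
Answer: 25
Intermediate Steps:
p(z) = √(4 + z) (p(z) = √(z + 4) = √(4 + z))
(p(5) + q(2*0))² = (√(4 + 5) + (2 + (2*0)² + 3*(2*0)))² = (√9 + (2 + 0² + 3*0))² = (3 + (2 + 0 + 0))² = (3 + 2)² = 5² = 25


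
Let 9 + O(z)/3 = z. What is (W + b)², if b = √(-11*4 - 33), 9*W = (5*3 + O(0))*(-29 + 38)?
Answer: (12 - I*√77)² ≈ 67.0 - 210.6*I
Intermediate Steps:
O(z) = -27 + 3*z
W = -12 (W = ((5*3 + (-27 + 3*0))*(-29 + 38))/9 = ((15 + (-27 + 0))*9)/9 = ((15 - 27)*9)/9 = (-12*9)/9 = (⅑)*(-108) = -12)
b = I*√77 (b = √(-44 - 33) = √(-77) = I*√77 ≈ 8.775*I)
(W + b)² = (-12 + I*√77)²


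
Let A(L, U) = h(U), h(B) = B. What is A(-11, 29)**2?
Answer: 841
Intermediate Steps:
A(L, U) = U
A(-11, 29)**2 = 29**2 = 841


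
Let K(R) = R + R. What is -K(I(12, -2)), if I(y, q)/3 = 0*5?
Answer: 0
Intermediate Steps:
I(y, q) = 0 (I(y, q) = 3*(0*5) = 3*0 = 0)
K(R) = 2*R
-K(I(12, -2)) = -2*0 = -1*0 = 0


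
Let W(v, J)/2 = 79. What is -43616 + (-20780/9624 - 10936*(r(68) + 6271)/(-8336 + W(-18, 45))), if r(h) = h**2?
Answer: -95262195913/3279378 ≈ -29049.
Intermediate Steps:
W(v, J) = 158 (W(v, J) = 2*79 = 158)
-43616 + (-20780/9624 - 10936*(r(68) + 6271)/(-8336 + W(-18, 45))) = -43616 + (-20780/9624 - 10936*(68**2 + 6271)/(-8336 + 158)) = -43616 + (-20780*1/9624 - 10936/((-8178/(4624 + 6271)))) = -43616 + (-5195/2406 - 10936/((-8178/10895))) = -43616 + (-5195/2406 - 10936/((-8178*1/10895))) = -43616 + (-5195/2406 - 10936/(-8178/10895)) = -43616 + (-5195/2406 - 10936*(-10895/8178)) = -43616 + (-5195/2406 + 59573860/4089) = -43616 + 47771154935/3279378 = -95262195913/3279378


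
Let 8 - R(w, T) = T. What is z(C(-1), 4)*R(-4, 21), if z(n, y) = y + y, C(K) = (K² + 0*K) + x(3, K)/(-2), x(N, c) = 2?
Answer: -104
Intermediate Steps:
R(w, T) = 8 - T
C(K) = -1 + K² (C(K) = (K² + 0*K) + 2/(-2) = (K² + 0) + 2*(-½) = K² - 1 = -1 + K²)
z(n, y) = 2*y
z(C(-1), 4)*R(-4, 21) = (2*4)*(8 - 1*21) = 8*(8 - 21) = 8*(-13) = -104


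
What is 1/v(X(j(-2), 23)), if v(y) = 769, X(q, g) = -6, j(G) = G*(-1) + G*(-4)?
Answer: 1/769 ≈ 0.0013004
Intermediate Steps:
j(G) = -5*G (j(G) = -G - 4*G = -5*G)
1/v(X(j(-2), 23)) = 1/769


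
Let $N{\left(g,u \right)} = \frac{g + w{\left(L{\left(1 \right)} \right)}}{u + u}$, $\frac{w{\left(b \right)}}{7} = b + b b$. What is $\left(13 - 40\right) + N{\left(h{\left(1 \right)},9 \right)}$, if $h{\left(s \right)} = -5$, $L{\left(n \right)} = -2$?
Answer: $- \frac{53}{2} \approx -26.5$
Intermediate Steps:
$w{\left(b \right)} = 7 b + 7 b^{2}$ ($w{\left(b \right)} = 7 \left(b + b b\right) = 7 \left(b + b^{2}\right) = 7 b + 7 b^{2}$)
$N{\left(g,u \right)} = \frac{14 + g}{2 u}$ ($N{\left(g,u \right)} = \frac{g + 7 \left(-2\right) \left(1 - 2\right)}{u + u} = \frac{g + 7 \left(-2\right) \left(-1\right)}{2 u} = \left(g + 14\right) \frac{1}{2 u} = \left(14 + g\right) \frac{1}{2 u} = \frac{14 + g}{2 u}$)
$\left(13 - 40\right) + N{\left(h{\left(1 \right)},9 \right)} = \left(13 - 40\right) + \frac{14 - 5}{2 \cdot 9} = -27 + \frac{1}{2} \cdot \frac{1}{9} \cdot 9 = -27 + \frac{1}{2} = - \frac{53}{2}$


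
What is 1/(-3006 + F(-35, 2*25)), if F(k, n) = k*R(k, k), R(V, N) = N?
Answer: -1/1781 ≈ -0.00056148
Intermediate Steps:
F(k, n) = k² (F(k, n) = k*k = k²)
1/(-3006 + F(-35, 2*25)) = 1/(-3006 + (-35)²) = 1/(-3006 + 1225) = 1/(-1781) = -1/1781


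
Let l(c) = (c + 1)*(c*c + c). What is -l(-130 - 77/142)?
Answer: 6272476375425/2863288 ≈ 2.1907e+6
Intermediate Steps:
l(c) = (1 + c)*(c + c²) (l(c) = (1 + c)*(c² + c) = (1 + c)*(c + c²))
-l(-130 - 77/142) = -(-130 - 77/142)*(1 + (-130 - 77/142)² + 2*(-130 - 77/142)) = -(-18537)*(1 + (-18537/142)² + 2*(-18537/142))/142 = -(-18537)*(1 + 343620369/20164 - 18537/71)/142 = -(-18537)*338376025/(142*20164) = -1*(-6272476375425/2863288) = 6272476375425/2863288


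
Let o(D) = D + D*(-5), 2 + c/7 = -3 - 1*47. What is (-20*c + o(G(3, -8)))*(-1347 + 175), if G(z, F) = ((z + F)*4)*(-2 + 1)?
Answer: -8438400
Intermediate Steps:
G(z, F) = -4*F - 4*z (G(z, F) = ((F + z)*4)*(-1) = (4*F + 4*z)*(-1) = -4*F - 4*z)
c = -364 (c = -14 + 7*(-3 - 1*47) = -14 + 7*(-3 - 47) = -14 + 7*(-50) = -14 - 350 = -364)
o(D) = -4*D (o(D) = D - 5*D = -4*D)
(-20*c + o(G(3, -8)))*(-1347 + 175) = (-20*(-364) - 4*(-4*(-8) - 4*3))*(-1347 + 175) = (7280 - 4*(32 - 12))*(-1172) = (7280 - 4*20)*(-1172) = (7280 - 80)*(-1172) = 7200*(-1172) = -8438400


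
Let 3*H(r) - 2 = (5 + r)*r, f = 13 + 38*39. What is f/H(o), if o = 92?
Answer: 4485/8926 ≈ 0.50246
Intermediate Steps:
f = 1495 (f = 13 + 1482 = 1495)
H(r) = 2/3 + r*(5 + r)/3 (H(r) = 2/3 + ((5 + r)*r)/3 = 2/3 + (r*(5 + r))/3 = 2/3 + r*(5 + r)/3)
f/H(o) = 1495/(2/3 + (1/3)*92**2 + (5/3)*92) = 1495/(2/3 + (1/3)*8464 + 460/3) = 1495/(2/3 + 8464/3 + 460/3) = 1495/(8926/3) = 1495*(3/8926) = 4485/8926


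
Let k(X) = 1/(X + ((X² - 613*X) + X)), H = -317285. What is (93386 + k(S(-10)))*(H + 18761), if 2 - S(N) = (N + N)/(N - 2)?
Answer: -12768106045233/458 ≈ -2.7878e+10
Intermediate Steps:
S(N) = 2 - 2*N/(-2 + N) (S(N) = 2 - (N + N)/(N - 2) = 2 - 2*N/(-2 + N))
k(X) = 1/(X² - 611*X) (k(X) = 1/(X + (X² - 612*X)) = 1/(X² - 611*X))
(93386 + k(S(-10)))*(H + 18761) = (93386 + 1/(((-4/(-2 - 10)))*(-611 - 4/(-2 - 10))))*(-317285 + 18761) = (93386 + 1/(((-4/(-12)))*(-611 - 4/(-12))))*(-298524) = (93386 + 1/(((-4*(-1/12)))*(-611 - 4*(-1/12))))*(-298524) = (93386 + 1/((⅓)*(-611 + ⅓)))*(-298524) = (93386 + 3/(-1832/3))*(-298524) = (93386 + 3*(-3/1832))*(-298524) = (93386 - 9/1832)*(-298524) = (171083143/1832)*(-298524) = -12768106045233/458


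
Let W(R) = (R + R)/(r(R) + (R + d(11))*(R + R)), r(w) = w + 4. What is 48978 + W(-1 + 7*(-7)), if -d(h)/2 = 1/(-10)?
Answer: 120828676/2467 ≈ 48978.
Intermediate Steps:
d(h) = 1/5 (d(h) = -2/(-10) = -2*(-1)/10 = -2*(-1/10) = 1/5)
r(w) = 4 + w
W(R) = 2*R/(4 + R + 2*R*(1/5 + R)) (W(R) = (R + R)/((4 + R) + (R + 1/5)*(R + R)) = (2*R)/((4 + R) + (1/5 + R)*(2*R)) = (2*R)/((4 + R) + 2*R*(1/5 + R)) = (2*R)/(4 + R + 2*R*(1/5 + R)) = 2*R/(4 + R + 2*R*(1/5 + R)))
48978 + W(-1 + 7*(-7)) = 48978 + 10*(-1 + 7*(-7))/(20 + 7*(-1 + 7*(-7)) + 10*(-1 + 7*(-7))**2) = 48978 + 10*(-1 - 49)/(20 + 7*(-1 - 49) + 10*(-1 - 49)**2) = 48978 + 10*(-50)/(20 + 7*(-50) + 10*(-50)**2) = 48978 + 10*(-50)/(20 - 350 + 10*2500) = 48978 + 10*(-50)/(20 - 350 + 25000) = 48978 + 10*(-50)/24670 = 48978 + 10*(-50)*(1/24670) = 48978 - 50/2467 = 120828676/2467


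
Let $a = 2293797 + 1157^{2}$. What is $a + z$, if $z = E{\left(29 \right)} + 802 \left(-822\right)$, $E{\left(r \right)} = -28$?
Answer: $2973174$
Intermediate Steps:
$a = 3632446$ ($a = 2293797 + 1338649 = 3632446$)
$z = -659272$ ($z = -28 + 802 \left(-822\right) = -28 - 659244 = -659272$)
$a + z = 3632446 - 659272 = 2973174$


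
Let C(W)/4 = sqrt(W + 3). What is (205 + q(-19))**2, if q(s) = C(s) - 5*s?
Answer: 89744 + 9600*I ≈ 89744.0 + 9600.0*I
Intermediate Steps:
C(W) = 4*sqrt(3 + W) (C(W) = 4*sqrt(W + 3) = 4*sqrt(3 + W))
q(s) = -5*s + 4*sqrt(3 + s) (q(s) = 4*sqrt(3 + s) - 5*s = -5*s + 4*sqrt(3 + s))
(205 + q(-19))**2 = (205 + (-5*(-19) + 4*sqrt(3 - 19)))**2 = (205 + (95 + 4*sqrt(-16)))**2 = (205 + (95 + 4*(4*I)))**2 = (205 + (95 + 16*I))**2 = (300 + 16*I)**2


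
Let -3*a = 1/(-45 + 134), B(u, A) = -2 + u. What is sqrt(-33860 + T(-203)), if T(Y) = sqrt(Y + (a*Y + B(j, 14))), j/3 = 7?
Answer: sqrt(-2413845540 + 1335*I*sqrt(522519))/267 ≈ 0.036782 + 184.01*I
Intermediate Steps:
j = 21 (j = 3*7 = 21)
a = -1/267 (a = -1/(3*(-45 + 134)) = -1/3/89 = -1/3*1/89 = -1/267 ≈ -0.0037453)
T(Y) = sqrt(19 + 266*Y/267) (T(Y) = sqrt(Y + (-Y/267 + (-2 + 21))) = sqrt(Y + (-Y/267 + 19)) = sqrt(Y + (19 - Y/267)) = sqrt(19 + 266*Y/267))
sqrt(-33860 + T(-203)) = sqrt(-33860 + sqrt(1354491 + 71022*(-203))/267) = sqrt(-33860 + sqrt(1354491 - 14417466)/267) = sqrt(-33860 + sqrt(-13062975)/267) = sqrt(-33860 + (5*I*sqrt(522519))/267) = sqrt(-33860 + 5*I*sqrt(522519)/267)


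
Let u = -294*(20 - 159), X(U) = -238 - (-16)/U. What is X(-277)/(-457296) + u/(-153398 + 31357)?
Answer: -2584244565725/7729527267336 ≈ -0.33433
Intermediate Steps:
X(U) = -238 + 16/U
u = 40866 (u = -294*(-139) = 40866)
X(-277)/(-457296) + u/(-153398 + 31357) = (-238 + 16/(-277))/(-457296) + 40866/(-153398 + 31357) = (-238 + 16*(-1/277))*(-1/457296) + 40866/(-122041) = (-238 - 16/277)*(-1/457296) + 40866*(-1/122041) = -65942/277*(-1/457296) - 40866/122041 = 32971/63335496 - 40866/122041 = -2584244565725/7729527267336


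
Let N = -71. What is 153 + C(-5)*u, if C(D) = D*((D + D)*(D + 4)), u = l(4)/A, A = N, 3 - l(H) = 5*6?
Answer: 9513/71 ≈ 133.99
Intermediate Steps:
l(H) = -27 (l(H) = 3 - 5*6 = 3 - 1*30 = 3 - 30 = -27)
A = -71
u = 27/71 (u = -27/(-71) = -27*(-1/71) = 27/71 ≈ 0.38028)
C(D) = 2*D²*(4 + D) (C(D) = D*((2*D)*(4 + D)) = D*(2*D*(4 + D)) = 2*D²*(4 + D))
153 + C(-5)*u = 153 + (2*(-5)²*(4 - 5))*(27/71) = 153 + (2*25*(-1))*(27/71) = 153 - 50*27/71 = 153 - 1350/71 = 9513/71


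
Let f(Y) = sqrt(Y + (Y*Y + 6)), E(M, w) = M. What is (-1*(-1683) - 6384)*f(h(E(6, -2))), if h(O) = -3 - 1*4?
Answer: -18804*sqrt(3) ≈ -32569.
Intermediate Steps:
h(O) = -7 (h(O) = -3 - 4 = -7)
f(Y) = sqrt(6 + Y + Y**2) (f(Y) = sqrt(Y + (Y**2 + 6)) = sqrt(Y + (6 + Y**2)) = sqrt(6 + Y + Y**2))
(-1*(-1683) - 6384)*f(h(E(6, -2))) = (-1*(-1683) - 6384)*sqrt(6 - 7 + (-7)**2) = (1683 - 6384)*sqrt(6 - 7 + 49) = -18804*sqrt(3)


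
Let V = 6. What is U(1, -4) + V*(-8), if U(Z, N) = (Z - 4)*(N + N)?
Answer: -24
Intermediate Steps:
U(Z, N) = 2*N*(-4 + Z) (U(Z, N) = (-4 + Z)*(2*N) = 2*N*(-4 + Z))
U(1, -4) + V*(-8) = 2*(-4)*(-4 + 1) + 6*(-8) = 2*(-4)*(-3) - 48 = 24 - 48 = -24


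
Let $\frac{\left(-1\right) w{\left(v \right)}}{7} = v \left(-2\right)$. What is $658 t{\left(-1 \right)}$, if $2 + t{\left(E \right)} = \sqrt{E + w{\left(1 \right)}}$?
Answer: $-1316 + 658 \sqrt{13} \approx 1056.5$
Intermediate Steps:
$w{\left(v \right)} = 14 v$ ($w{\left(v \right)} = - 7 v \left(-2\right) = - 7 \left(- 2 v\right) = 14 v$)
$t{\left(E \right)} = -2 + \sqrt{14 + E}$ ($t{\left(E \right)} = -2 + \sqrt{E + 14 \cdot 1} = -2 + \sqrt{E + 14} = -2 + \sqrt{14 + E}$)
$658 t{\left(-1 \right)} = 658 \left(-2 + \sqrt{14 - 1}\right) = 658 \left(-2 + \sqrt{13}\right) = -1316 + 658 \sqrt{13}$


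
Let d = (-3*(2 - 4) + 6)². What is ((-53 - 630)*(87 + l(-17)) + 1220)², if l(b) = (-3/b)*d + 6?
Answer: 1833692431321/289 ≈ 6.3450e+9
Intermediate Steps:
d = 144 (d = (-3*(-2) + 6)² = (6 + 6)² = 12² = 144)
l(b) = 6 - 432/b (l(b) = -3/b*144 + 6 = -432/b + 6 = 6 - 432/b)
((-53 - 630)*(87 + l(-17)) + 1220)² = ((-53 - 630)*(87 + (6 - 432/(-17))) + 1220)² = (-683*(87 + (6 - 432*(-1/17))) + 1220)² = (-683*(87 + (6 + 432/17)) + 1220)² = (-683*(87 + 534/17) + 1220)² = (-683*2013/17 + 1220)² = (-1374879/17 + 1220)² = (-1354139/17)² = 1833692431321/289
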